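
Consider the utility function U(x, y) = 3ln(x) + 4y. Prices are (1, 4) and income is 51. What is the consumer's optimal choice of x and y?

x* = 3, y* = 12

MU_x = 3/x, MU_y = 4.
MRS = 3/x ÷ 4.
Tangency: set MRS = p_x/p_y = 1/4 = 0.25.
MRS depends only on x: 0.75/x = 0.25 ⇒ x* = 0.75/0.25 = 3.
From the budget, 4·y = 51 − 1·3 = 48, so y* = 12.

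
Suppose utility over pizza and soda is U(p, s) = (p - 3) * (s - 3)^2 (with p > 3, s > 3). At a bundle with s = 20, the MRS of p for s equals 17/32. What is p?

p = 19

MU_p = (s−3)^2, MU_s = 2·(p−3)·(s−3).
MRS = (1/2)·(s−3)/(p−3).
Substitute s = 20: MRS = 8.5/(p − 3). Setting this equal to 17/32 gives p − 3 = 8.5/(17/32) = 16, so p = 19.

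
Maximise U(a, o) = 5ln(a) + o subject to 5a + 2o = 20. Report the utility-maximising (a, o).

a* = 2, o* = 5

MU_a = 5/a, MU_o = 1.
MRS = 5/a ÷ 1.
Tangency: set MRS = p_a/p_o = 5/2 = 2.5.
MRS depends only on a: 5/a = 2.5 ⇒ a* = 5/2.5 = 2.
From the budget, 2·o = 20 − 5·2 = 10, so o* = 5.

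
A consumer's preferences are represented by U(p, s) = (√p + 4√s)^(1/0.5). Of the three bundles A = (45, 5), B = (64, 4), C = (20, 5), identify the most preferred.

Evaluate utility at each bundle:
U(A) = 245.000.
U(B) = 256.000.
U(C) = 180.000.
Highest utility is B, so B ≻ A ≻ C.

Bundle B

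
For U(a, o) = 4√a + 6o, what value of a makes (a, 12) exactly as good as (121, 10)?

U(121, 10) = 104.
Set U(a, 12) = 104 and solve.
With o = 12: 4√a = 104 − 6·12 = 32, so √a = 8 and a = 64.
Check: U(64, 12) = 104.

a = 64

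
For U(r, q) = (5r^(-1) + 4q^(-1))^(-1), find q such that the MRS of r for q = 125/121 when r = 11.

q = 10

For CES with ρ = -1, MRS = (5/4)·(q/r)^2.
Setting (5/4)·(q/11)^2 = 125/121 gives (q/11)^2 = 100/121, so q/11 = 10/11 and q = 10.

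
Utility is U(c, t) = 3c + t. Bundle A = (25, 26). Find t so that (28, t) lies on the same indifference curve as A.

t = 17

U(25, 26) = 101.
Set U(28, t) = 101 and solve.
3·28 + t = 101 ⇒ t = 17 ⇒ t = 17.
Check: U(28, 17) = 101.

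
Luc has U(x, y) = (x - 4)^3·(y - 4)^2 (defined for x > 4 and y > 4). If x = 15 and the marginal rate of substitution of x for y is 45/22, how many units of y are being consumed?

MU_x = 3·(x−4)^2·(y−4)^2, MU_y = 2·(x−4)^3·(y−4).
MRS = (3/2)·(y−4)/(x−4).
Substitute x = 15: MRS = (y − 4)/(22/3). Setting this equal to 45/22 gives y − 4 = (45/22)·(22/3) = 15, so y = 19.

y = 19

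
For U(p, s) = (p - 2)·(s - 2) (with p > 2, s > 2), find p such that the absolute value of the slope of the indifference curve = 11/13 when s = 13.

p = 15

MU_p = (s−2), MU_s = (p−2).
MRS = (s−2)/(p−2).
Substitute s = 13: MRS = 11/(p − 2). Setting this equal to 11/13 gives p − 2 = 11/(11/13) = 13, so p = 15.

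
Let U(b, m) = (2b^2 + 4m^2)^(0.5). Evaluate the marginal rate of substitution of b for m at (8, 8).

MRS = 0.5

For CES with ρ = 2, MRS = (2/4)·(m/b)^(-1).
At (8, 8): MRS = 0.5.
The indifference curve has slope −0.5 at this bundle.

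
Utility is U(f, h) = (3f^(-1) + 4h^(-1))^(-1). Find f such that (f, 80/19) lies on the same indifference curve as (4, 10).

U depends on (f, h) only through S = 3f^(-1) + 4h^(-1), so equal utility means equal S. At (4, 10): S = 1.15.
With h = 80/19: 4·(80/19)^(-1) = 0.95, so 3f^(-1) = 1.15 − 0.95 = 0.2, i.e. f^(-1) = 1/15.
Hence f = 1/(1/15) = 15.
Check: U(15, 80/19) = 0.8696.

f = 15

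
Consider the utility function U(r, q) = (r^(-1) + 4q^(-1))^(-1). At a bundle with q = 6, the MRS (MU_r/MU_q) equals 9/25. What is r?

r = 5

For CES with ρ = -1, MRS = (1/4)·(q/r)^2.
Setting (1/4)·(6/r)^2 = 9/25 gives (6/r)^2 = 36/25, so 6/r = 1.2 and r = 5.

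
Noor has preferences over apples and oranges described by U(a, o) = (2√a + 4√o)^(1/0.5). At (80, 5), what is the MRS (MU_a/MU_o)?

For CES with ρ = 0.5, MRS = (2/4)·√(o/a).
At (80, 5): MRS = 0.125.
The indifference curve has slope −0.125 at this bundle.

MRS = 0.125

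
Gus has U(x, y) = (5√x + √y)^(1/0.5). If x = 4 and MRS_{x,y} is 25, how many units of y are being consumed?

For CES with ρ = 0.5, MRS = (5/1)·√(y/x).
Setting (5/1)·√(y/4) = 25 gives √(y/4) = 5, so y/4 = 25 and y = 100.

y = 100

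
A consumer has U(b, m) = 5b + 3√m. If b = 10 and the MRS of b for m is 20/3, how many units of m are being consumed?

m = 4

MU_b = 5, MU_m = 3/(2√m).
MRS = 5 ÷ (3/(2√m)).
MRS depends only on m: (10/3)·√m = 20/3 ⇒ √m = (20/3)/(10/3) = 2 ⇒ m = 4.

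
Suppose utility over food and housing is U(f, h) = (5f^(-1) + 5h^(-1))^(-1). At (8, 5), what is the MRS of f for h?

MRS = 25/64

For CES with ρ = -1, MRS = (h/f)^2.
At (8, 5): MRS = 25/64.
The indifference curve has slope −25/64 at this bundle.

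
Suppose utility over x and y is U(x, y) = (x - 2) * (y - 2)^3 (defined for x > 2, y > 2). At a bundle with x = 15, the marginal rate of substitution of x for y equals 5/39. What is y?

MU_x = (y−2)^3, MU_y = 3·(x−2)·(y−2)^2.
MRS = (1/3)·(y−2)/(x−2).
Substitute x = 15: MRS = (y − 2)/39. Setting this equal to 5/39 gives y − 2 = (5/39)·39 = 5, so y = 7.

y = 7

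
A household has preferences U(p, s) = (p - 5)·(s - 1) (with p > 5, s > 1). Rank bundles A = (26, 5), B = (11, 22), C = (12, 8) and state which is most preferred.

Bundle B

Evaluate utility at each bundle:
U(A) = 84.
U(B) = 126.
U(C) = 49.
Highest utility is B, so B ≻ A ≻ C.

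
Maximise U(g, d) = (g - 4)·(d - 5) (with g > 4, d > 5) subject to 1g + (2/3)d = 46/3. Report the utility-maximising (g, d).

MU_g = (d−5), MU_d = (g−4).
MRS = (d−5)/(g−4).
Tangency: set MRS = p_g/p_d = 1/(2/3) = 1.5.
So (d − 5)/(g − 4) = 1.5, i.e. (d − 5) = 1.5·(g − 4).
Rewrite the budget in excess-of-subsistence terms: 1·(g − 4) + (2/3)·(d − 5) = 46/3 − 1·4 − (2/3)·5 = 8.
Substituting, 2·(g − 4) = 8, so g − 4 = 4 and g* = 8.
Then d − 5 = 1.5·4 = 6, so d* = 11.

g* = 8, d* = 11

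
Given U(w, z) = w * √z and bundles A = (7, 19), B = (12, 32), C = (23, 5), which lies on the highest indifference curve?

Evaluate utility at each bundle:
U(A) = 30.512.
U(B) = 67.882.
U(C) = 51.430.
Highest utility is B, so B ≻ C ≻ A.

Bundle B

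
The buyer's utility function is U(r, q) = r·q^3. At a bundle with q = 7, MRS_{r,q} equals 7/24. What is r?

MU_r = q^3 and MU_q = 3·r·q^2.
MRS = MU_r/MU_q = (1/3)·q/r.
Substitute q = 7: MRS = (7/3)/r. Setting (7/3)/r = 7/24 gives r = (7/3)/(7/24) = 8.

r = 8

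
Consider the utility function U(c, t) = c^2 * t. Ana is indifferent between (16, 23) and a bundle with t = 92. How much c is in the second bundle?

c = 8

U(16, 23) = 5888.
Set U(c, 92) = 5888 and solve.
With t = 92: c^2 = 5888/92 = 64; taking the square root, c = 8.
Check: U(8, 92) = 5888.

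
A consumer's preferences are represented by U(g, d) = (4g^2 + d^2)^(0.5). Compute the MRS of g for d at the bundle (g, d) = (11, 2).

MRS = 22

For CES with ρ = 2, MRS = (4/1)·(d/g)^(-1).
At (11, 2): MRS = 22.
So at (11, 2) the consumer would give up 22 units of d for one more unit of g.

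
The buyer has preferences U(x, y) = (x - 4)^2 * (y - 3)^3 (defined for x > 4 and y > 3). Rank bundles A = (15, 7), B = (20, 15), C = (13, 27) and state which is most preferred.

Bundle C

Evaluate utility at each bundle:
U(A) = 7744.
U(B) = 442368.
U(C) = 1119744.
Highest utility is C, so C ≻ B ≻ A.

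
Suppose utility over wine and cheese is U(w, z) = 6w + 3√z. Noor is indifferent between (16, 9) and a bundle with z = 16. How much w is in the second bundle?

w = 15.5

U(16, 9) = 105.
Set U(w, 16) = 105 and solve.
With z = 16: √16 = 4, so 6w = 105 − 3·4 = 93 and w = 15.5.
Check: U(15.5, 16) = 105.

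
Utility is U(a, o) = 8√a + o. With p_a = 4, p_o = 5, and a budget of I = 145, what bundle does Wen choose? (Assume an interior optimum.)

a* = 25, o* = 9

MU_a = 8/(2√a), MU_o = 1.
MRS = 8/(2√a) ÷ 1.
Tangency: set MRS = p_a/p_o = 4/5 = 0.8.
MRS depends only on a: 4/√a = 0.8 ⇒ √a = 4/0.8 = 5 ⇒ a* = 25.
From the budget, 5·o = 145 − 4·25 = 45, so o* = 9.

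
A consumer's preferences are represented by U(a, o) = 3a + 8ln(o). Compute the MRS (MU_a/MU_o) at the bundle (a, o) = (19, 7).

MU_a = 3, MU_o = 8/o.
MRS = 3 ÷ (8/o).
At (19, 7): MRS = 2.625.
So at (19, 7) the consumer would give up 2.625 units of o for one more unit of a.

MRS = 2.625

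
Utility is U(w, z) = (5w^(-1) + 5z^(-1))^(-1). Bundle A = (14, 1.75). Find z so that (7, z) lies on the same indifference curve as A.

z = 2

U depends on (w, z) only through S = 5w^(-1) + 5z^(-1), so equal utility means equal S. At (14, 1.75): S = 45/14.
With w = 7: 5·7^(-1) = 5/7, so 5z^(-1) = 45/14 − 5/7 = 2.5, i.e. z^(-1) = 0.5.
Hence z = 1/0.5 = 2.
Check: U(7, 2) = 0.3111.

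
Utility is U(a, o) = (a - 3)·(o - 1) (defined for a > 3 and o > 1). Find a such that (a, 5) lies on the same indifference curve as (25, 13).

a = 69

U(25, 13) = 264.
Set U(a, 5) = 264 and solve.
With o = 5: (5 − 1) = 4, so (a − 3) = 264/4 = 66.
So a = 3 + 66 = 69.
Check: U(69, 5) = 264.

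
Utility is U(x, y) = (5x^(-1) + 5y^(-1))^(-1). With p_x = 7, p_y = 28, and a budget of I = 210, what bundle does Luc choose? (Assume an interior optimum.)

x* = 10, y* = 5

For CES with ρ = -1, MRS = (y/x)^2.
Tangency: set MRS = p_x/p_y = 7/28 = 0.25.
So (y/x)^2 = 0.25; taking the square root, y/x = 0.5, i.e. y = 0.5·x.
Substitute into the budget 7·x + 28·y = 210: 21·x = 210, so x* = 10 and y* = 0.5·10 = 5.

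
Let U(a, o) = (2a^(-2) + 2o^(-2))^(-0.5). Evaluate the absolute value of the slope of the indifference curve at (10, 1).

MRS = 1/1000

For CES with ρ = -2, MRS = (o/a)^3.
At (10, 1): MRS = 1/1000.
The indifference curve has slope −1/1000 at this bundle.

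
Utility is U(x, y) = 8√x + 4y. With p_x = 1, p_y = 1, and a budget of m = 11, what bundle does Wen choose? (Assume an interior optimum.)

x* = 1, y* = 10

MU_x = 8/(2√x), MU_y = 4.
MRS = 8/(2√x) ÷ 4.
Tangency: set MRS = p_x/p_y = 1/1 = 1.
MRS depends only on x: 1/√x = 1 ⇒ √x = 1/1 = 1 ⇒ x* = 1.
From the budget, 1·y = 11 − 1·1 = 10, so y* = 10.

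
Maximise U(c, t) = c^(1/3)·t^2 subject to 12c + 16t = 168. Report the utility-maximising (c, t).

MU_c = 1/3·c^(-2/3)·t^2 and MU_t = 2·c^(1/3)·t.
MRS = MU_c/MU_t = (1/6)·t/c.
Tangency: set MRS = p_c/p_t = 12/16 = 0.75.
So (1/6)·t/c = 0.75, i.e. t = 4.5·c.
Substitute into the budget 12·c + 16·t = 168: 84·c = 168, so c* = 2.
Then t* = 4.5·2 = 9.

c* = 2, t* = 9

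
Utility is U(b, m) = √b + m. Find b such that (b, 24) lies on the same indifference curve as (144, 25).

U(144, 25) = 37.
Set U(b, 24) = 37 and solve.
With m = 24: √b = 37 − 24 = 13, so √b = 13 and b = 169.
Check: U(169, 24) = 37.

b = 169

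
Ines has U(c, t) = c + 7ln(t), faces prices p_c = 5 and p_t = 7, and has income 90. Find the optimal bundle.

c* = 11, t* = 5

MU_c = 1, MU_t = 7/t.
MRS = 1 ÷ (7/t).
Tangency: set MRS = p_c/p_t = 5/7.
MRS depends only on t: (1/7)·t = 5/7 ⇒ t* = (5/7)/(1/7) = 5.
From the budget, 5·c = 90 − 7·5 = 55, so c* = 11.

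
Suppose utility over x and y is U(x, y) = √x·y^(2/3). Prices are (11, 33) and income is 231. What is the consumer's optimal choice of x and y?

MU_x = 0.5·x^(-0.5)·y^(2/3) and MU_y = 2/3·√x·y^(-1/3).
MRS = MU_x/MU_y = (0.75)·y/x.
Tangency: set MRS = p_x/p_y = 11/33 = 1/3.
So (0.75)·y/x = 1/3, i.e. y = (4/9)·x.
Substitute into the budget 11·x + 33·y = 231: (77/3)·x = 231, so x* = 9.
Then y* = (4/9)·9 = 4.

x* = 9, y* = 4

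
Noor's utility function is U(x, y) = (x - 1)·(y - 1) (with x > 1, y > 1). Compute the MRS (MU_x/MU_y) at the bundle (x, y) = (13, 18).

MU_x = (y−1), MU_y = (x−1).
MRS = (y−1)/(x−1).
At (13, 18): MRS = 17/12.
That is, one extra unit of x is worth 17/12 units of y at the margin.

MRS = 17/12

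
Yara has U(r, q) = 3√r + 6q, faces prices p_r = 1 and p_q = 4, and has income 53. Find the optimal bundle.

r* = 1, q* = 13

MU_r = 3/(2√r), MU_q = 6.
MRS = 3/(2√r) ÷ 6.
Tangency: set MRS = p_r/p_q = 1/4 = 0.25.
MRS depends only on r: 0.25/√r = 0.25 ⇒ √r = 0.25/0.25 = 1 ⇒ r* = 1.
From the budget, 4·q = 53 − 1·1 = 52, so q* = 13.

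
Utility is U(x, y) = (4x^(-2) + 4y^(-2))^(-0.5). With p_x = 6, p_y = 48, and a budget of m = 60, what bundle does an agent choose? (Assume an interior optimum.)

x* = 2, y* = 1

For CES with ρ = -2, MRS = (y/x)^3.
Tangency: set MRS = p_x/p_y = 6/48 = 0.125.
So (y/x)^3 = 0.125; taking the cube root, y/x = 0.5, i.e. y = 0.5·x.
Substitute into the budget 6·x + 48·y = 60: 30·x = 60, so x* = 2 and y* = 0.5·2 = 1.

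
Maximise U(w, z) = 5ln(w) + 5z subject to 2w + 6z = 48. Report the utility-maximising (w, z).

w* = 3, z* = 7

MU_w = 5/w, MU_z = 5.
MRS = 5/w ÷ 5.
Tangency: set MRS = p_w/p_z = 2/6 = 1/3.
MRS depends only on w: 1/w = 1/3 ⇒ w* = 1/(1/3) = 3.
From the budget, 6·z = 48 − 2·3 = 42, so z* = 7.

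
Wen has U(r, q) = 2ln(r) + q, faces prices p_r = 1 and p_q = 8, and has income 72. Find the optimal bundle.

MU_r = 2/r, MU_q = 1.
MRS = 2/r ÷ 1.
Tangency: set MRS = p_r/p_q = 1/8 = 0.125.
MRS depends only on r: 2/r = 0.125 ⇒ r* = 2/0.125 = 16.
From the budget, 8·q = 72 − 1·16 = 56, so q* = 7.

r* = 16, q* = 7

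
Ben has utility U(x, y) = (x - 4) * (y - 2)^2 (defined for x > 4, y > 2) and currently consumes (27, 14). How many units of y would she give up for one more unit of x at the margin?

MU_x = (y−2)^2, MU_y = 2·(x−4)·(y−2).
MRS = (1/2)·(y−2)/(x−4).
At (27, 14): MRS = 6/23.
That is, one extra unit of x is worth 6/23 units of y at the margin.

MRS = 6/23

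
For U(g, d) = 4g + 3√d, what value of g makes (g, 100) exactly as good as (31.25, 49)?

U(31.25, 49) = 146.
Set U(g, 100) = 146 and solve.
With d = 100: √100 = 10, so 4g = 146 − 3·10 = 116 and g = 29.
Check: U(29, 100) = 146.

g = 29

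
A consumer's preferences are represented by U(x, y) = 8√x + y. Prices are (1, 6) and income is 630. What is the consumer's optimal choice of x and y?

x* = 576, y* = 9

MU_x = 8/(2√x), MU_y = 1.
MRS = 8/(2√x) ÷ 1.
Tangency: set MRS = p_x/p_y = 1/6.
MRS depends only on x: 4/√x = 1/6 ⇒ √x = 4/(1/6) = 24 ⇒ x* = 576.
From the budget, 6·y = 630 − 1·576 = 54, so y* = 9.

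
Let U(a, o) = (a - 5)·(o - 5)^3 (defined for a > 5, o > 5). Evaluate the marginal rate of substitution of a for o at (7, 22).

MRS = 17/6

MU_a = (o−5)^3, MU_o = 3·(a−5)·(o−5)^2.
MRS = (1/3)·(o−5)/(a−5).
At (7, 22): MRS = 17/6.
So at (7, 22) the consumer would give up 17/6 units of o for one more unit of a.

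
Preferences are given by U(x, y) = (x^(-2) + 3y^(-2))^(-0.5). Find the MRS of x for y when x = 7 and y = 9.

For CES with ρ = -2, MRS = (1/3)·(y/x)^3.
At (7, 9): MRS = 243/343.
That is, one extra unit of x is worth 243/343 units of y at the margin.

MRS = 243/343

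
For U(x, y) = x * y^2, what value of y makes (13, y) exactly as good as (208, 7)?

y = 28

U(208, 7) = 10192.
Set U(13, y) = 10192 and solve.
With x = 13: y^2 = 10192/13 = 784; taking the square root, y = 28.
Check: U(13, 28) = 10192.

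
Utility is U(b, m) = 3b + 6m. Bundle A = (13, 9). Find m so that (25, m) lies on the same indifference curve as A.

m = 3

U(13, 9) = 93.
Set U(25, m) = 93 and solve.
3·25 + 6m = 93 ⇒ 6m = 18 ⇒ m = 3.
Check: U(25, 3) = 93.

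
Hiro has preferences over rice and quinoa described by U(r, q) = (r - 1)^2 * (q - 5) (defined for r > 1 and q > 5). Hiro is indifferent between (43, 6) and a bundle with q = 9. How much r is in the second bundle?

U(43, 6) = 1764.
Set U(r, 9) = 1764 and solve.
With q = 9: (9 − 5) = 4, so (r − 1)^2 = 1764/4 = 441.
Taking the square root (with r > 1): r − 1 = 21, so r = 22.
Check: U(22, 9) = 1764.

r = 22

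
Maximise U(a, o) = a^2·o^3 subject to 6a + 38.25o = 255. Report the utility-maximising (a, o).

MU_a = 2·a·o^3 and MU_o = 3·a^2·o^2.
MRS = MU_a/MU_o = (2/3)·o/a.
Tangency: set MRS = p_a/p_o = 6/38.25 = 8/51.
So (2/3)·o/a = 8/51, i.e. o = (4/17)·a.
Substitute into the budget 6·a + 38.25·o = 255: 15·a = 255, so a* = 17.
Then o* = (4/17)·17 = 4.

a* = 17, o* = 4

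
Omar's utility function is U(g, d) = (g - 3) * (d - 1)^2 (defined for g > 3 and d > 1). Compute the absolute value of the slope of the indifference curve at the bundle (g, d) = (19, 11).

MRS = 5/16

MU_g = (d−1)^2, MU_d = 2·(g−3)·(d−1).
MRS = (1/2)·(d−1)/(g−3).
At (19, 11): MRS = 5/16.
The indifference curve has slope −5/16 at this bundle.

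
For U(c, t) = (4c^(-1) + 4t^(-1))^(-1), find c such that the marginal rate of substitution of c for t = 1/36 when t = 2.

For CES with ρ = -1, MRS = (t/c)^2.
Setting (2/c)^2 = 1/36 gives 2/c = 1/6 and c = 12.

c = 12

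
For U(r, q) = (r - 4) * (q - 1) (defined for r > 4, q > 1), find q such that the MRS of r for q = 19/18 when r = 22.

q = 20

MU_r = (q−1), MU_q = (r−4).
MRS = (q−1)/(r−4).
Substitute r = 22: MRS = (q − 1)/18. Setting this equal to 19/18 gives q − 1 = (19/18)·18 = 19, so q = 20.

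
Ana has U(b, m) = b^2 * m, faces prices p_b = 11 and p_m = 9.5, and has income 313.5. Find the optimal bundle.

b* = 19, m* = 11

MU_b = 2·b·m and MU_m = b^2.
MRS = MU_b/MU_m = (2/1)·m/b.
Tangency: set MRS = p_b/p_m = 11/9.5 = 22/19.
So (2/1)·m/b = 22/19, i.e. m = (11/19)·b.
Substitute into the budget 11·b + 9.5·m = 313.5: 16.5·b = 313.5, so b* = 19.
Then m* = (11/19)·19 = 11.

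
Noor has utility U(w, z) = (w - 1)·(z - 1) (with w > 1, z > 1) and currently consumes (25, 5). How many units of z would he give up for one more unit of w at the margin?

MU_w = (z−1), MU_z = (w−1).
MRS = (z−1)/(w−1).
At (25, 5): MRS = 1/6.
So at (25, 5) the consumer would give up 1/6 units of z for one more unit of w.

MRS = 1/6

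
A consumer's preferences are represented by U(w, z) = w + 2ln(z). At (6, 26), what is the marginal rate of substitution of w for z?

MU_w = 1, MU_z = 2/z.
MRS = 1 ÷ (2/z).
At (6, 26): MRS = 13.
So at (6, 26) the consumer would give up 13 units of z for one more unit of w.

MRS = 13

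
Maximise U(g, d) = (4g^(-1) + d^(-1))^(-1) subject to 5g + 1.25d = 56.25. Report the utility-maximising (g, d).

For CES with ρ = -1, MRS = (4/1)·(d/g)^2.
Tangency: set MRS = p_g/p_d = 5/1.25 = 4.
So (d/g)^2 = 1; taking the square root, d/g = 1, i.e. d = g.
Substitute into the budget 5·g + 1.25·d = 56.25: 6.25·g = 56.25, so g* = 9 and d* = 9.

g* = 9, d* = 9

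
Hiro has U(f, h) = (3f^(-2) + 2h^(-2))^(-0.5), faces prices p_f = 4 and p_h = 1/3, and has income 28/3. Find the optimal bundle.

For CES with ρ = -2, MRS = (3/2)·(h/f)^3.
Tangency: set MRS = p_f/p_h = 4/(1/3) = 12.
So (h/f)^3 = 8; taking the cube root, h/f = 2, i.e. h = 2·f.
Substitute into the budget 4·f + (1/3)·h = 28/3: (14/3)·f = 28/3, so f* = 2 and h* = 2·2 = 4.

f* = 2, h* = 4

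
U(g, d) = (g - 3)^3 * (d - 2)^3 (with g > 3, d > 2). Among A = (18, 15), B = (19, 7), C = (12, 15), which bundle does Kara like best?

Evaluate utility at each bundle:
U(A) = 7414875.
U(B) = 512000.
U(C) = 1601613.
Highest utility is A, so A ≻ C ≻ B.

Bundle A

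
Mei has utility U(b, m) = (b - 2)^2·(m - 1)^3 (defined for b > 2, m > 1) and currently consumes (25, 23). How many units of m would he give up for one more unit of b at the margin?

MRS = 44/69

MU_b = 2·(b−2)·(m−1)^3, MU_m = 3·(b−2)^2·(m−1)^2.
MRS = (2/3)·(m−1)/(b−2).
At (25, 23): MRS = 44/69.
So at (25, 23) the consumer would give up 44/69 units of m for one more unit of b.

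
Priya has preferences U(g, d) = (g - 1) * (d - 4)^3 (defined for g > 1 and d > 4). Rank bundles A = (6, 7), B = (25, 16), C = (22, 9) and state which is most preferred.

Evaluate utility at each bundle:
U(A) = 135.
U(B) = 41472.
U(C) = 2625.
Highest utility is B, so B ≻ C ≻ A.

Bundle B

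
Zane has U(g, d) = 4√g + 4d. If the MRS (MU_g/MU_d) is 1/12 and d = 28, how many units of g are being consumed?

MU_g = 4/(2√g), MU_d = 4.
MRS = 4/(2√g) ÷ 4.
MRS depends only on g: 0.5/√g = 1/12 ⇒ √g = 0.5/(1/12) = 6 ⇒ g = 36.

g = 36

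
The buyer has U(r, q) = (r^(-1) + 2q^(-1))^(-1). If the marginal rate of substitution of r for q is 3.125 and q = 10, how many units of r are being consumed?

r = 4

For CES with ρ = -1, MRS = (1/2)·(q/r)^2.
Setting (1/2)·(10/r)^2 = 3.125 gives (10/r)^2 = 6.25, so 10/r = 2.5 and r = 4.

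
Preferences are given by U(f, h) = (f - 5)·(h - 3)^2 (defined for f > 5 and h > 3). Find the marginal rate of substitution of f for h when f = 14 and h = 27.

MU_f = (h−3)^2, MU_h = 2·(f−5)·(h−3).
MRS = (1/2)·(h−3)/(f−5).
At (14, 27): MRS = 4/3.
So at (14, 27) the consumer would give up 4/3 units of h for one more unit of f.

MRS = 4/3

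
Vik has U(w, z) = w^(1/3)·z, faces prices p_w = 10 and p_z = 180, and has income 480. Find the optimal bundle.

w* = 12, z* = 2

MU_w = 1/3·w^(-2/3)·z and MU_z = w^(1/3).
MRS = MU_w/MU_z = (1/3)·z/w.
Tangency: set MRS = p_w/p_z = 10/180 = 1/18.
So (1/3)·z/w = 1/18, i.e. z = (1/6)·w.
Substitute into the budget 10·w + 180·z = 480: 40·w = 480, so w* = 12.
Then z* = (1/6)·12 = 2.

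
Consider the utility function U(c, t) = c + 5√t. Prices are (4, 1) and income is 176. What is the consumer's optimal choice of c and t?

MU_c = 1, MU_t = 5/(2√t).
MRS = 1 ÷ (5/(2√t)).
Tangency: set MRS = p_c/p_t = 4/1 = 4.
MRS depends only on t: 0.4·√t = 4 ⇒ √t = 4/0.4 = 10 ⇒ t* = 100.
From the budget, 4·c = 176 − 1·100 = 76, so c* = 19.

c* = 19, t* = 100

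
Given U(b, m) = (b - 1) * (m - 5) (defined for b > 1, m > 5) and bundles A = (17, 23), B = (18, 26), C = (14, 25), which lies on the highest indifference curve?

Evaluate utility at each bundle:
U(A) = 288.
U(B) = 357.
U(C) = 260.
Highest utility is B, so B ≻ A ≻ C.

Bundle B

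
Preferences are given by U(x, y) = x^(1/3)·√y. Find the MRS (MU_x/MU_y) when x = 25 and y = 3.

MRS = 2/25

MU_x = 1/3·x^(-2/3)·√y and MU_y = 0.5·x^(1/3)·y^(-0.5).
MRS = MU_x/MU_y = (2/3)·y/x.
At (25, 3): MRS = 2/25.
The indifference curve has slope −2/25 at this bundle.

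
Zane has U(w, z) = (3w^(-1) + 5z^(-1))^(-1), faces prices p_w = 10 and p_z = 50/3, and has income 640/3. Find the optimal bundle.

w* = 8, z* = 8

For CES with ρ = -1, MRS = (3/5)·(z/w)^2.
Tangency: set MRS = p_w/p_z = 10/(50/3) = 0.6.
So (z/w)^2 = 1; taking the square root, z/w = 1, i.e. z = w.
Substitute into the budget 10·w + (50/3)·z = 640/3: (80/3)·w = 640/3, so w* = 8 and z* = 8.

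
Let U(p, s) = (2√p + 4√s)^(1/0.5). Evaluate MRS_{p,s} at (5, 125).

For CES with ρ = 0.5, MRS = (2/4)·√(s/p).
At (5, 125): MRS = 2.5.
So at (5, 125) the consumer would give up 2.5 units of s for one more unit of p.

MRS = 2.5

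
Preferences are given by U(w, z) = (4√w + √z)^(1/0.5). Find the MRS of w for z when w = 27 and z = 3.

MRS = 4/3

For CES with ρ = 0.5, MRS = (4/1)·√(z/w).
At (27, 3): MRS = 4/3.
The indifference curve has slope −4/3 at this bundle.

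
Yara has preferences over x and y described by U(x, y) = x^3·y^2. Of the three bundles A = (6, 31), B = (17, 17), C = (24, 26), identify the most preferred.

Bundle C

Evaluate utility at each bundle:
U(A) = 207576.
U(B) = 1419857.
U(C) = 9345024.
Highest utility is C, so C ≻ B ≻ A.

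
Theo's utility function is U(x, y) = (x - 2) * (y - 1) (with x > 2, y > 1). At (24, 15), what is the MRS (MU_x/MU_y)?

MRS = 7/11

MU_x = (y−1), MU_y = (x−2).
MRS = (y−1)/(x−2).
At (24, 15): MRS = 7/11.
So at (24, 15) the consumer would give up 7/11 units of y for one more unit of x.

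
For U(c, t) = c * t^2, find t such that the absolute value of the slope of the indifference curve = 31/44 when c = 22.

MU_c = t^2 and MU_t = 2·c·t.
MRS = MU_c/MU_t = (1/2)·t/c.
Substitute c = 22: MRS = t/44. Setting t/44 = 31/44 gives t = (31/44)·44 = 31.

t = 31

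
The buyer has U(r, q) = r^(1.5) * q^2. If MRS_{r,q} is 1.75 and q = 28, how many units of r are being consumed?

r = 12

MU_r = 1.5·√r·q^2 and MU_q = 2·r^(1.5)·q.
MRS = MU_r/MU_q = (0.75)·q/r.
Substitute q = 28: MRS = 21/r. Setting 21/r = 1.75 gives r = 21/1.75 = 12.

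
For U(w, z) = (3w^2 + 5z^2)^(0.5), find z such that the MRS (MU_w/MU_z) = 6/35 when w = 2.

For CES with ρ = 2, MRS = (3/5)·(z/w)^(-1).
Setting (3/5)·(z/2)^(-1) = 6/35 gives (z/2)^(-1) = 2/7, so z/2 = 3.5 and z = 7.

z = 7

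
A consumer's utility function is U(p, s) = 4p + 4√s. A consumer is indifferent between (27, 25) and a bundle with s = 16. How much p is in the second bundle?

p = 28

U(27, 25) = 128.
Set U(p, 16) = 128 and solve.
With s = 16: √16 = 4, so 4p = 128 − 4·4 = 112 and p = 28.
Check: U(28, 16) = 128.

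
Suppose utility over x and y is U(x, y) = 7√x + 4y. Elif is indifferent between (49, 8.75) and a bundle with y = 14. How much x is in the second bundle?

x = 16

U(49, 8.75) = 84.
Set U(x, 14) = 84 and solve.
With y = 14: 7√x = 84 − 4·14 = 28, so √x = 4 and x = 16.
Check: U(16, 14) = 84.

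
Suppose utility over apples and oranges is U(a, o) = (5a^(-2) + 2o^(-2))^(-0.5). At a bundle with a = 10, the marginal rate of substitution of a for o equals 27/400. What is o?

For CES with ρ = -2, MRS = (5/2)·(o/a)^3.
Setting (5/2)·(o/10)^3 = 27/400 gives (o/10)^3 = 27/1000, so o/10 = 0.3 and o = 3.

o = 3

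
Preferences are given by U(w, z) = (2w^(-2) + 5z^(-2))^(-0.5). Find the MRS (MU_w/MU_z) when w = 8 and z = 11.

For CES with ρ = -2, MRS = (2/5)·(z/w)^3.
At (8, 11): MRS = 1331/1280.
That is, one extra unit of w is worth 1331/1280 units of z at the margin.

MRS = 1331/1280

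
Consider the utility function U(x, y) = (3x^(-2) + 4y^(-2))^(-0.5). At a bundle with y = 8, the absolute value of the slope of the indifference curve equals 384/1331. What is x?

x = 11

For CES with ρ = -2, MRS = (3/4)·(y/x)^3.
Setting (3/4)·(8/x)^3 = 384/1331 gives (8/x)^3 = 512/1331, so 8/x = 8/11 and x = 11.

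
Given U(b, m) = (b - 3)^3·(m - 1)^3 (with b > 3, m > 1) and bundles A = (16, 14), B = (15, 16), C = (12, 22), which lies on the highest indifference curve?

Bundle C

Evaluate utility at each bundle:
U(A) = 4826809.
U(B) = 5832000.
U(C) = 6751269.
Highest utility is C, so C ≻ B ≻ A.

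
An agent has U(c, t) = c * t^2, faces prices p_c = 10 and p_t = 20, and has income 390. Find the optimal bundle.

MU_c = t^2 and MU_t = 2·c·t.
MRS = MU_c/MU_t = (1/2)·t/c.
Tangency: set MRS = p_c/p_t = 10/20 = 0.5.
So (1/2)·t/c = 0.5, i.e. t = c.
Substitute into the budget 10·c + 20·t = 390: 30·c = 390, so c* = 13.
Then t* = 13.

c* = 13, t* = 13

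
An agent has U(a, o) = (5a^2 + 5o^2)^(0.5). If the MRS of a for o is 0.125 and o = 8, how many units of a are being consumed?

For CES with ρ = 2, MRS = (o/a)^(-1).
Setting (8/a)^(-1) = 0.125 gives 8/a = 8 and a = 1.

a = 1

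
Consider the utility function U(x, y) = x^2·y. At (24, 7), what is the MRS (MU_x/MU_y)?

MRS = 7/12

MU_x = 2·x·y and MU_y = x^2.
MRS = MU_x/MU_y = (2/1)·y/x.
At (24, 7): MRS = 7/12.
The indifference curve has slope −7/12 at this bundle.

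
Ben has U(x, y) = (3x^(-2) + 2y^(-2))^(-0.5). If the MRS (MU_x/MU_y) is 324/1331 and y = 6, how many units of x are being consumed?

x = 11

For CES with ρ = -2, MRS = (3/2)·(y/x)^3.
Setting (3/2)·(6/x)^3 = 324/1331 gives (6/x)^3 = 216/1331, so 6/x = 6/11 and x = 11.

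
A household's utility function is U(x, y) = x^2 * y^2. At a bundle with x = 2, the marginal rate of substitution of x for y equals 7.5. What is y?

MU_x = 2·x·y^2 and MU_y = 2·x^2·y.
MRS = MU_x/MU_y = y/x.
Substitute x = 2: MRS = y/2. Setting y/2 = 7.5 gives y = 7.5·2 = 15.

y = 15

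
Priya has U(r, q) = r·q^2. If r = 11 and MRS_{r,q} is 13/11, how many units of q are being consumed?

q = 26

MU_r = q^2 and MU_q = 2·r·q.
MRS = MU_r/MU_q = (1/2)·q/r.
Substitute r = 11: MRS = q/22. Setting q/22 = 13/11 gives q = (13/11)·22 = 26.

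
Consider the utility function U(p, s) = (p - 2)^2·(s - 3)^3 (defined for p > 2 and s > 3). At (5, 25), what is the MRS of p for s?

MRS = 44/9

MU_p = 2·(p−2)·(s−3)^3, MU_s = 3·(p−2)^2·(s−3)^2.
MRS = (2/3)·(s−3)/(p−2).
At (5, 25): MRS = 44/9.
So at (5, 25) the consumer would give up 44/9 units of s for one more unit of p.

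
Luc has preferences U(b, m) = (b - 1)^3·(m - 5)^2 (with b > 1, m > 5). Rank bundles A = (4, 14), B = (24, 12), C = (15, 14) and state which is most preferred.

Evaluate utility at each bundle:
U(A) = 2187.
U(B) = 596183.
U(C) = 222264.
Highest utility is B, so B ≻ C ≻ A.

Bundle B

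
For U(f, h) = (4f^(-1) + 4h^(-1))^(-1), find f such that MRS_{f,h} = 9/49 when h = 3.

For CES with ρ = -1, MRS = (h/f)^2.
Setting (3/f)^2 = 9/49 gives 3/f = 3/7 and f = 7.

f = 7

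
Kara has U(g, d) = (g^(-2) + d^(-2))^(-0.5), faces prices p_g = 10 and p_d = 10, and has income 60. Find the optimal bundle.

For CES with ρ = -2, MRS = (d/g)^3.
Tangency: set MRS = p_g/p_d = 10/10 = 1.
So (d/g)^3 = 1; taking the cube root, d/g = 1, i.e. d = g.
Substitute into the budget 10·g + 10·d = 60: 20·g = 60, so g* = 3 and d* = 3.

g* = 3, d* = 3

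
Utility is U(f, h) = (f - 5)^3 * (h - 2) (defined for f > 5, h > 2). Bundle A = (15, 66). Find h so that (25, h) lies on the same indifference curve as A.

h = 10

U(15, 66) = 64000.
Set U(25, h) = 64000 and solve.
With f = 25: (25 − 5)^3 = 8000, so (h − 2) = 64000/8000 = 8.
So h = 2 + 8 = 10.
Check: U(25, 10) = 64000.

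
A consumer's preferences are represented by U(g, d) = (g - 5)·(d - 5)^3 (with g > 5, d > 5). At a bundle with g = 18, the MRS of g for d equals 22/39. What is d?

MU_g = (d−5)^3, MU_d = 3·(g−5)·(d−5)^2.
MRS = (1/3)·(d−5)/(g−5).
Substitute g = 18: MRS = (d − 5)/39. Setting this equal to 22/39 gives d − 5 = (22/39)·39 = 22, so d = 27.

d = 27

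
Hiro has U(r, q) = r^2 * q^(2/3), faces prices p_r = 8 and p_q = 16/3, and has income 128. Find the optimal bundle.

MU_r = 2·r·q^(2/3) and MU_q = 2/3·r^2·q^(-1/3).
MRS = MU_r/MU_q = (3)·q/r.
Tangency: set MRS = p_r/p_q = 8/(16/3) = 1.5.
So (3)·q/r = 1.5, i.e. q = 0.5·r.
Substitute into the budget 8·r + (16/3)·q = 128: (32/3)·r = 128, so r* = 12.
Then q* = 0.5·12 = 6.

r* = 12, q* = 6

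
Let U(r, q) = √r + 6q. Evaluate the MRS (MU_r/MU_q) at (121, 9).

MRS = 1/132

MU_r = 1/(2√r), MU_q = 6.
MRS = 1/(2√r) ÷ 6.
At (121, 9): MRS = 1/132.
That is, one extra unit of r is worth 1/132 units of q at the margin.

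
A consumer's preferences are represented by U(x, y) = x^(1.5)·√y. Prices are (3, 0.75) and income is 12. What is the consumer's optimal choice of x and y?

x* = 3, y* = 4

MU_x = 1.5·√x·√y and MU_y = 0.5·x^(1.5)·y^(-0.5).
MRS = MU_x/MU_y = (3)·y/x.
Tangency: set MRS = p_x/p_y = 3/0.75 = 4.
So (3)·y/x = 4, i.e. y = (4/3)·x.
Substitute into the budget 3·x + 0.75·y = 12: 4·x = 12, so x* = 3.
Then y* = (4/3)·3 = 4.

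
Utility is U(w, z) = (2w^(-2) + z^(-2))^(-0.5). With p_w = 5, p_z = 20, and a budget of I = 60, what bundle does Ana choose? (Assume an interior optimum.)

For CES with ρ = -2, MRS = (2/1)·(z/w)^3.
Tangency: set MRS = p_w/p_z = 5/20 = 0.25.
So (z/w)^3 = 0.125; taking the cube root, z/w = 0.5, i.e. z = 0.5·w.
Substitute into the budget 5·w + 20·z = 60: 15·w = 60, so w* = 4 and z* = 0.5·4 = 2.

w* = 4, z* = 2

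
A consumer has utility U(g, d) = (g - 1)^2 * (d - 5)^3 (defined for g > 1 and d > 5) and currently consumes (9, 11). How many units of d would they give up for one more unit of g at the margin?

MRS = 0.5

MU_g = 2·(g−1)·(d−5)^3, MU_d = 3·(g−1)^2·(d−5)^2.
MRS = (2/3)·(d−5)/(g−1).
At (9, 11): MRS = 0.5.
That is, one extra unit of g is worth 0.5 units of d at the margin.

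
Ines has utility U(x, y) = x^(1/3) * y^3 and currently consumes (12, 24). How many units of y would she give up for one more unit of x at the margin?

MU_x = 1/3·x^(-2/3)·y^3 and MU_y = 3·x^(1/3)·y^2.
MRS = MU_x/MU_y = (1/9)·y/x.
At (12, 24): MRS = 2/9.
So at (12, 24) the consumer would give up 2/9 units of y for one more unit of x.

MRS = 2/9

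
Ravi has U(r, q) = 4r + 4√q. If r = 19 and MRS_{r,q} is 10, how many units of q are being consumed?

MU_r = 4, MU_q = 4/(2√q).
MRS = 4 ÷ (4/(2√q)).
MRS depends only on q: 2·√q = 10 ⇒ √q = 10/2 = 5 ⇒ q = 25.

q = 25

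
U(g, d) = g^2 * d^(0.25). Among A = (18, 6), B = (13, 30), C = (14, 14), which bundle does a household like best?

Evaluate utility at each bundle:
U(A) = 507.087.
U(B) = 395.519.
U(C) = 379.130.
Highest utility is A, so A ≻ B ≻ C.

Bundle A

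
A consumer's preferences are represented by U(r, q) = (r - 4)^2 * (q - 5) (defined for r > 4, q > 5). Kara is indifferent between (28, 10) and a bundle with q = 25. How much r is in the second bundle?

r = 16

U(28, 10) = 2880.
Set U(r, 25) = 2880 and solve.
With q = 25: (25 − 5) = 20, so (r − 4)^2 = 2880/20 = 144.
Taking the square root (with r > 4): r − 4 = 12, so r = 16.
Check: U(16, 25) = 2880.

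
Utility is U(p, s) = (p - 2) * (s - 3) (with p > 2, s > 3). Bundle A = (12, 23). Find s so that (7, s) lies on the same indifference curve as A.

s = 43

U(12, 23) = 200.
Set U(7, s) = 200 and solve.
With p = 7: (7 − 2) = 5, so (s − 3) = 200/5 = 40.
So s = 3 + 40 = 43.
Check: U(7, 43) = 200.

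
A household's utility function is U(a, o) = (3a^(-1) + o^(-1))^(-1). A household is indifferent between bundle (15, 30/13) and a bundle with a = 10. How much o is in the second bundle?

o = 3

U depends on (a, o) only through S = 3a^(-1) + o^(-1), so equal utility means equal S. At (15, 30/13): S = 19/30.
With a = 10: 3·10^(-1) = 0.3, so o^(-1) = 19/30 − 0.3 = 1/3.
Hence o = 1/(1/3) = 3.
Check: U(10, 3) = 1.5789.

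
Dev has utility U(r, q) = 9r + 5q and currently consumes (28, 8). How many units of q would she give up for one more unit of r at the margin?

MU_r = 9, MU_q = 5, so MRS = 9/5 = 1.8 at every bundle.
At (28, 8): MRS = 1.8.
That is, one extra unit of r is worth 1.8 units of q at the margin.

MRS = 1.8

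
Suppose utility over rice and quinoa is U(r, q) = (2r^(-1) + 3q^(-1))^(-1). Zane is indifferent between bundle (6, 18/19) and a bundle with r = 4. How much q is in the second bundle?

U depends on (r, q) only through S = 2r^(-1) + 3q^(-1), so equal utility means equal S. At (6, 18/19): S = 3.5.
With r = 4: 2·4^(-1) = 0.5, so 3q^(-1) = 3.5 − 0.5 = 3, i.e. q^(-1) = 1.
Hence q = 1/1 = 1.
Check: U(4, 1) = 0.2857.

q = 1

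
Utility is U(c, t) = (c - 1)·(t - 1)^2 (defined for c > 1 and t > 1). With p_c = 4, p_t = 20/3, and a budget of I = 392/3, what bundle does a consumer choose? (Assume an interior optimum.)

c* = 11, t* = 13

MU_c = (t−1)^2, MU_t = 2·(c−1)·(t−1).
MRS = (1/2)·(t−1)/(c−1).
Tangency: set MRS = p_c/p_t = 4/(20/3) = 0.6.
So (1/2)·(t − 1)/(c − 1) = 0.6, i.e. (t − 1) = 1.2·(c − 1).
Rewrite the budget in excess-of-subsistence terms: 4·(c − 1) + (20/3)·(t − 1) = 392/3 − 4·1 − (20/3)·1 = 120.
Substituting, 12·(c − 1) = 120, so c − 1 = 10 and c* = 11.
Then t − 1 = 1.2·10 = 12, so t* = 13.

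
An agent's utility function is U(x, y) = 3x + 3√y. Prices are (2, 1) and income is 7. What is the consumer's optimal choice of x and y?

MU_x = 3, MU_y = 3/(2√y).
MRS = 3 ÷ (3/(2√y)).
Tangency: set MRS = p_x/p_y = 2/1 = 2.
MRS depends only on y: 2·√y = 2 ⇒ √y = 2/2 = 1 ⇒ y* = 1.
From the budget, 2·x = 7 − 1·1 = 6, so x* = 3.

x* = 3, y* = 1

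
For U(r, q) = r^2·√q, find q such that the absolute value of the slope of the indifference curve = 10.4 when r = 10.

MU_r = 2·r·√q and MU_q = 0.5·r^2·q^(-0.5).
MRS = MU_r/MU_q = (4)·q/r.
Substitute r = 10: MRS = q/2.5. Setting q/2.5 = 10.4 gives q = 10.4·2.5 = 26.

q = 26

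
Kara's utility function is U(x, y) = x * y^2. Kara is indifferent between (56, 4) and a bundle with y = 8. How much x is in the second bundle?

U(56, 4) = 896.
Set U(x, 8) = 896 and solve.
With y = 8: 8^2 = 64, so x = 896/64 = 14.
Check: U(14, 8) = 896.

x = 14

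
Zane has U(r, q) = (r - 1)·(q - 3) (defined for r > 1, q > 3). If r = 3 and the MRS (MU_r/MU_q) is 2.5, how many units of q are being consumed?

MU_r = (q−3), MU_q = (r−1).
MRS = (q−3)/(r−1).
Substitute r = 3: MRS = (q − 3)/2. Setting this equal to 2.5 gives q − 3 = 2.5·2 = 5, so q = 8.

q = 8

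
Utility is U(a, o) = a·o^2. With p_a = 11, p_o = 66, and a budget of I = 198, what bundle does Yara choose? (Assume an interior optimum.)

MU_a = o^2 and MU_o = 2·a·o.
MRS = MU_a/MU_o = (1/2)·o/a.
Tangency: set MRS = p_a/p_o = 11/66 = 1/6.
So (1/2)·o/a = 1/6, i.e. o = (1/3)·a.
Substitute into the budget 11·a + 66·o = 198: 33·a = 198, so a* = 6.
Then o* = (1/3)·6 = 2.

a* = 6, o* = 2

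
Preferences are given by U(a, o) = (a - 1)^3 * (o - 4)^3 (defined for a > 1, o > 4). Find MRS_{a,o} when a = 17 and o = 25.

MU_a = 3·(a−1)^2·(o−4)^3, MU_o = 3·(a−1)^3·(o−4)^2.
MRS = (o−4)/(a−1).
At (17, 25): MRS = 21/16.
That is, one extra unit of a is worth 21/16 units of o at the margin.

MRS = 21/16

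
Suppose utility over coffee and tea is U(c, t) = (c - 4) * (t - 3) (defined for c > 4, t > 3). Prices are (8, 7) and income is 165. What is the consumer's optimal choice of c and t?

c* = 11, t* = 11

MU_c = (t−3), MU_t = (c−4).
MRS = (t−3)/(c−4).
Tangency: set MRS = p_c/p_t = 8/7.
So (t − 3)/(c − 4) = 8/7, i.e. (t − 3) = (8/7)·(c − 4).
Rewrite the budget in excess-of-subsistence terms: 8·(c − 4) + 7·(t − 3) = 165 − 8·4 − 7·3 = 112.
Substituting, 16·(c − 4) = 112, so c − 4 = 7 and c* = 11.
Then t − 3 = (8/7)·7 = 8, so t* = 11.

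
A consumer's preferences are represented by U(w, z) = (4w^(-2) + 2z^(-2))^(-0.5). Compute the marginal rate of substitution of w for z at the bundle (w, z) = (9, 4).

For CES with ρ = -2, MRS = (4/2)·(z/w)^3.
At (9, 4): MRS = 128/729.
The indifference curve has slope −128/729 at this bundle.

MRS = 128/729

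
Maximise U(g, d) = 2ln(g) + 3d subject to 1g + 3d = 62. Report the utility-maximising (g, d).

g* = 2, d* = 20

MU_g = 2/g, MU_d = 3.
MRS = 2/g ÷ 3.
Tangency: set MRS = p_g/p_d = 1/3.
MRS depends only on g: (2/3)/g = 1/3 ⇒ g* = (2/3)/(1/3) = 2.
From the budget, 3·d = 62 − 1·2 = 60, so d* = 20.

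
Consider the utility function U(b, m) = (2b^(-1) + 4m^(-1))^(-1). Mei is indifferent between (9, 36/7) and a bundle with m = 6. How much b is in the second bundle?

b = 6

U depends on (b, m) only through S = 2b^(-1) + 4m^(-1), so equal utility means equal S. At (9, 36/7): S = 1.
With m = 6: 4·6^(-1) = 2/3, so 2b^(-1) = 1 − 2/3 = 1/3, i.e. b^(-1) = 1/6.
Hence b = 1/(1/6) = 6.
Check: U(6, 6) = 1.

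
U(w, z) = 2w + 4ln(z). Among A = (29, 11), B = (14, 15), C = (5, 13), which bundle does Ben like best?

Evaluate utility at each bundle:
U(A) = 67.592.
U(B) = 38.832.
U(C) = 20.260.
Highest utility is A, so A ≻ B ≻ C.

Bundle A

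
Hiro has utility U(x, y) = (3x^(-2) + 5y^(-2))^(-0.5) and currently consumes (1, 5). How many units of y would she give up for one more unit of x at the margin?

For CES with ρ = -2, MRS = (3/5)·(y/x)^3.
At (1, 5): MRS = 75.
So at (1, 5) the consumer would give up 75 units of y for one more unit of x.

MRS = 75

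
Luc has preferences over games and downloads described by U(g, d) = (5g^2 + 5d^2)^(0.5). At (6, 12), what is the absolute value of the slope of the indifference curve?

MRS = 0.5

For CES with ρ = 2, MRS = (d/g)^(-1).
At (6, 12): MRS = 0.5.
That is, one extra unit of g is worth 0.5 units of d at the margin.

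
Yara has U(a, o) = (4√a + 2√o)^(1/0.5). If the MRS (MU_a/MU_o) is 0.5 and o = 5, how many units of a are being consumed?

a = 80

For CES with ρ = 0.5, MRS = (4/2)·√(o/a).
Setting (4/2)·√(5/a) = 0.5 gives √(5/a) = 0.25, so 5/a = 1/16 and a = 80.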